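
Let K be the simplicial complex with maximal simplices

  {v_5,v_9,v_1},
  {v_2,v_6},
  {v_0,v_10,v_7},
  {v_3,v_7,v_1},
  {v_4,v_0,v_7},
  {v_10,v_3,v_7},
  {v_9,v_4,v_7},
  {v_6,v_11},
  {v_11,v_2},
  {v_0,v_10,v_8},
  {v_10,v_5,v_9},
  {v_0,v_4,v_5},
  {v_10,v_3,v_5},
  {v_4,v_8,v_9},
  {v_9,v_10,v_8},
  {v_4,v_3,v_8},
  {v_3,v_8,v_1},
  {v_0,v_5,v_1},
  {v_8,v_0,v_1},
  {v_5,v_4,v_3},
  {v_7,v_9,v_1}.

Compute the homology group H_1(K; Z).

K has 12 vertices, 30 edges, 18 triangles.
rank ∂_1 = 10, rank ∂_2 = 17 ⇒ b_1 = 30 − 10 − 17 = 3; all invariant factors of ∂_2 are 1 so no torsion. So H_1 ≅ Z^3.

H_1 = Z^3.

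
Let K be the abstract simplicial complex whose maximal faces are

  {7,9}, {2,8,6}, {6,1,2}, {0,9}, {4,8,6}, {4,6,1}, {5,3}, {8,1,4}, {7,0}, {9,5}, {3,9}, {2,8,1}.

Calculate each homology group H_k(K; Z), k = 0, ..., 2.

We work with the vertex ordering 0 < 1 < 2 < 3 < 4 < 5 < 6 < 7 < 8 < 9. The simplices of K, each written with vertices in increasing order, are:

  0-simplices (10): [0], [1], [2], [3], [4], [5], [6], [7], [8], [9]
  1-simplices (15): [0,7], [0,9], [1,2], [1,4], [1,6], [1,8], [2,6], [2,8], [3,5], [3,9], [4,6], [4,8], [5,9], [6,8], [7,9]
  2-simplices (6): [1,2,6], [1,2,8], [1,4,6], [1,4,8], [2,6,8], [4,6,8]

giving chain groups C_0 ≅ Z^10, C_1 ≅ Z^15, C_2 ≅ Z^6.

∂_1: C_1 → C_0 maps an edge to its endpoints' difference, ∂[p,q] = q − p. For instance
  ∂[1,2] = [2] − [1].
This gives a 10×15 integer matrix of rank 8; reducing to Smith normal form yields diagonal entries (1,1,1,1,1,1,1,1).

∂_2: C_2 → C_1 sends each 2-simplex [p,q,r] to [q,r] − [p,r] + [p,q]. For instance
  ∂[1,4,6] = [4,6] − [1,6] + [1,4],
  ∂[4,6,8] = [6,8] − [4,8] + [4,6].
The resulting 15×6 matrix has rank 5, and its Smith normal form has invariant factors (1,1,1,1,1).

Reading off H_k = ker ∂_k / im ∂_{k+1}:

  H_0: rank C_0 − rank ∂_1 = 10 − 8 = 2, and the invariant factors of ∂_1 are all 1, so H_0 = Z^2.
  H_1: rank ker ∂_1 − rank ∂_2 = (15 − 8) − 5 = 2, and the invariant factors of ∂_2 are all 1, so H_1 = Z^2.
  H_2: rank ker ∂_2 − rank ∂_3 = (6 − 5) − 0 = 1, and there is no ∂_3, so H_2 = Z.

As a check, the Euler characteristic is 10 − 15 + 6 = 1, which agrees with 2 − 2 + 1 = 1.

H_0 = Z^2,  H_1 = Z^2,  H_2 = Z.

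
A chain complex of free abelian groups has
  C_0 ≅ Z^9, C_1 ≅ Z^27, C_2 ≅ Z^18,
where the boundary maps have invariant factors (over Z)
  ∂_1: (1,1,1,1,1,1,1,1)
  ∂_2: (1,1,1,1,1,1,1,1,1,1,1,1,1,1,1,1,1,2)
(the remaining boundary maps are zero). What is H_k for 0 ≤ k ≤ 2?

H_0 = Z,  H_1 = Z ⊕ Z/2Z,  H_2 = 0.

H_0: b_0 = 9 − 0 − 8 = 1; torsion from ∂_1 factors > 1: none. So H_0 = Z.
H_1: b_1 = 27 − 8 − 18 = 1; torsion from ∂_2 factors > 1: [2]. So H_1 = Z ⊕ Z/2Z.
H_2: b_2 = 18 − 18 − 0 = 0; torsion from ∂_3 factors > 1: none. So H_2 = 0.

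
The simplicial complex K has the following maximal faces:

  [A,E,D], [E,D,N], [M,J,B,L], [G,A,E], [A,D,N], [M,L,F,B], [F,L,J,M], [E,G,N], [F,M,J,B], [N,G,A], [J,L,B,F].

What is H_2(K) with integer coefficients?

Take the total order A < B < D < E < F < G < J < L < M < N on the vertex set. Then K (dimension 3) consists of the simplices:

  0-simplices (10): A, B, D, E, F, G, J, L, M, N
  1-simplices (19): AD, AE, AG, AN, BF, BJ, BL, BM, DE, DN, EG, EN, FJ, FL, FM, GN, JL, JM, LM
  2-simplices (16): ADE, ADN, AEG, AGN, BFJ, BFL, BFM, BJL, BJM, BLM, DEN, EGN, FJL, FJM, FLM, JLM
  3-simplices (5): BFJL, BFJM, BFLM, BJLM, FJLM

giving chain groups C_0 ≅ Z^10, C_1 ≅ Z^19, C_2 ≅ Z^16, C_3 ≅ Z^5.

The boundary map ∂_1: C_1 → C_0 is given by ∂[p,q] = [q] − [p].
The resulting 10×19 matrix has rank 8, and its Smith normal form has invariant factors (1,1,1,1,1,1,1,1).

∂_2: C_2 → C_1 sends each 2-simplex [p,q,r] to [q,r] − [p,r] + [p,q]. For instance
  ∂FJM = JM − FM + FJ,
  ∂AEG = EG − AG + AE.
This gives a 19×16 integer matrix of rank 11; reducing to Smith normal form yields diagonal entries (1,1,1,1,1,1,1,1,1,1,1).

Boundary ∂_3: C_3 → C_2 sends each 3-simplex σ to the alternating sum Σ_i (−1)^i (σ with its i-th vertex removed). For instance
  ∂BFJL = FJL − BJL + BFL − BFJ,
  ∂BFLM = FLM − BLM + BFM − BFL.
The resulting 16×5 matrix has rank 4, and its Smith normal form has invariant factors (1,1,1,1).

Computing H_k = (kernel of ∂_k) / (image of ∂_{k+1}):

  H_2: rank ker ∂_2 − rank ∂_3 = (16 − 11) − 4 = 1, and the invariant factors of ∂_3 are all 1, so H_2 ≅ Z.

H_2 ≅ Z.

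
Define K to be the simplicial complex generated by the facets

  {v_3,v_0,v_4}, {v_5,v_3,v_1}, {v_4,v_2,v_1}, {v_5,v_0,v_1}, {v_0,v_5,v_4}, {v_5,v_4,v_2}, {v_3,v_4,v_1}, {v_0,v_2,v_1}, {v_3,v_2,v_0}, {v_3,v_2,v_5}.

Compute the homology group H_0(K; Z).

H_0 = Z.

Fix the vertex order v_0 < v_1 < v_2 < v_3 < v_4 < v_5 and write every simplex with vertices in increasing order. Then dim K = 2 and the simplices of K are:

  0-simplices (6): [v_0], [v_1], [v_2], [v_3], [v_4], [v_5]
  1-simplices (15): (15 of them)
  2-simplices (10): [v_0,v_1,v_2], [v_0,v_1,v_5], [v_0,v_2,v_3], [v_0,v_3,v_4], [v_0,v_4,v_5], [v_1,v_2,v_4], [v_1,v_3,v_4], [v_1,v_3,v_5], [v_2,v_3,v_5], [v_2,v_4,v_5]

giving chain groups C_0 ≅ Z^6, C_1 ≅ Z^15, C_2 ≅ Z^10.

∂_1: C_1 → C_0 is given by ∂[p,q] = [q] − [p]. For instance
  ∂[v_2,v_3] = [v_3] − [v_2].
The resulting 6×15 matrix has rank 5, and its Smith normal form has invariant factors (1,1,1,1,1).

The boundary map ∂_2: C_2 → C_1 sends each 2-simplex [p,q,r] to [q,r] − [p,r] + [p,q]. For instance
  ∂[v_1,v_3,v_5] = [v_3,v_5] − [v_1,v_5] + [v_1,v_3],
  ∂[v_0,v_1,v_2] = [v_1,v_2] − [v_0,v_2] + [v_0,v_1].
As a 15×10 matrix over Z this has rank 10, with invariant factors (1,1,1,1,1,1,1,1,1,2).

Now H_k = ker ∂_k / im ∂_{k+1}, so:

  H_0: rank C_0 − rank ∂_1 = 6 − 5 = 1, and the invariant factors of ∂_1 are all 1, so H_0 ≅ Z.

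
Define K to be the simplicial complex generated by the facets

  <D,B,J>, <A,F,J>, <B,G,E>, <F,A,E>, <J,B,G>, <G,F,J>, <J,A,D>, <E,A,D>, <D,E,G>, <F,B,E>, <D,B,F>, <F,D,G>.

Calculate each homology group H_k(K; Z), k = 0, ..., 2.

H_0 = Z,  H_1 = Z/2,  H_2 = 0.

Order the vertices as A < B < D < E < F < G < J. Listing each simplex with vertices in this order, K has dimension 2 with simplices:

  0-simplices (7): A, B, D, E, F, G, J
  1-simplices (18): AD, AE, AF, AJ, BD, BE, BF, BG, BJ, DE, DF, DG, DJ, EF, EG, FG, FJ, GJ
  2-simplices (12): ADE, ADJ, AEF, AFJ, BDF, BDJ, BEF, BEG, BGJ, DEG, DFG, FGJ

so the chain groups are C_0 ≅ Z^7, C_1 ≅ Z^18, C_2 ≅ Z^12.

Boundary ∂_1: C_1 → C_0 sends each edge [p,q] (with p < q) to q − p.
This gives a 7×18 integer matrix of rank 6; reducing to Smith normal form yields diagonal entries (1,1,1,1,1,1).

∂_2: C_2 → C_1 acts by ∂[p,q,r] = [q,r] − [p,r] + [p,q]. For instance
  ∂BDJ = DJ − BJ + BD,
  ∂AEF = EF − AF + AE.
The resulting 18×12 matrix has rank 12, and its Smith normal form has invariant factors (1,1,1,1,1,1,1,1,1,1,1,2).

From H_k ≅ ker(∂_k) / im(∂_{k+1}) we obtain:

  H_0: rank C_0 − rank ∂_1 = 7 − 6 = 1, and the invariant factors of ∂_1 are all 1, so H_0 = Z.
  H_1: rank ker ∂_1 − rank ∂_2 = (18 − 6) − 12 = 0, and ∂_2 has invariant factor 2 > 1, so H_1 = Z/2.
  H_2: rank ker ∂_2 − rank ∂_3 = (12 − 12) − 0 = 0, and there is no ∂_3, so H_2 = 0.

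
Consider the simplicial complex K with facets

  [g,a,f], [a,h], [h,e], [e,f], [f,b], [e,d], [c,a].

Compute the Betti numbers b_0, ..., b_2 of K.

b_0 = 1, b_1 = 1, b_2 = 0.

We work with the vertex ordering a < b < c < d < e < f < g < h. The simplices of K, each written with vertices in increasing order, are:

  0-simplices (8): a, b, c, d, e, f, g, h
  1-simplices (9): ac, af, ag, ah, bf, de, ef, eh, fg
  2-simplices (1): afg

so the chain groups are C_0 ≅ Z^8, C_1 ≅ Z^9, C_2 ≅ Z^1.

∂_1: C_1 → C_0 is given by ∂[p,q] = [q] − [p]. For instance
  ∂af = f − a.
The resulting 8×9 matrix has rank 7, and its Smith normal form has invariant factors (1,1,1,1,1,1,1).

∂_2: C_2 → C_1 sends each 2-simplex [p,q,r] to [q,r] − [p,r] + [p,q]. For instance
  ∂afg = fg − ag + af.
As a 9×1 matrix over Z this has rank 1, with invariant factors (1).

From H_k ≅ ker(∂_k) / im(∂_{k+1}) we obtain:

  H_0: rank C_0 − rank ∂_1 = 8 − 7 = 1, and the invariant factors of ∂_1 are all 1, so H_0 = Z.
  H_1: rank ker ∂_1 − rank ∂_2 = (9 − 7) − 1 = 1, and the invariant factors of ∂_2 are all 1, so H_1 = Z.
  H_2: rank ker ∂_2 − rank ∂_3 = (1 − 1) − 0 = 0, and there is no ∂_3, so H_2 = 0.

As a check, the Euler characteristic is 8 − 9 + 1 = 0, which agrees with 1 − 1 + 0 = 0.

Hence the Betti numbers are b_0 = 1, b_1 = 1, b_2 = 0.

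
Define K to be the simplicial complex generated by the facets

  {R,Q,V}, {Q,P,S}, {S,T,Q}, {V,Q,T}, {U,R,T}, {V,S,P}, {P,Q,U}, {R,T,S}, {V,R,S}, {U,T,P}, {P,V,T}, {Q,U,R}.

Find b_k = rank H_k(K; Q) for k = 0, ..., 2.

b_0 = 1, b_1 = 0, b_2 = 0.

We work with the vertex ordering P < Q < R < S < T < U < V. The simplices of K, each written with vertices in increasing order, are:

  0-simplices (7): P, Q, R, S, T, U, V
  1-simplices (18): PQ, PS, PT, PU, PV, QR, QS, QT, QU, QV, RS, RT, RU, RV, ST, SV, TU, TV
  2-simplices (12): PQS, PQU, PSV, PTU, PTV, QRU, QRV, QST, QTV, RST, RSV, RTU

Hence C_0 ≅ Z^7, C_1 ≅ Z^18, C_2 ≅ Z^12.

The boundary map ∂_1: C_1 → C_0 maps an edge to its endpoints' difference, ∂[p,q] = q − p. For instance
  ∂QR = R − Q.
The resulting 7×18 matrix has rank 6, and its Smith normal form has invariant factors (1,1,1,1,1,1).

Boundary ∂_2: C_2 → C_1 maps a triangle to the signed sum of its edges. For instance
  ∂RSV = SV − RV + RS,
  ∂RTU = TU − RU + RT.
This gives a 18×12 integer matrix of rank 12; reducing to Smith normal form yields diagonal entries (1,1,1,1,1,1,1,1,1,1,1,2).

From H_k ≅ ker(∂_k) / im(∂_{k+1}) we obtain:

  H_0: rank C_0 − rank ∂_1 = 7 − 6 = 1, and the invariant factors of ∂_1 are all 1, so H_0 = Z.
  H_1: rank ker ∂_1 − rank ∂_2 = (18 − 6) − 12 = 0, and ∂_2 has invariant factor 2 > 1, so H_1 = Z/2.
  H_2: rank ker ∂_2 − rank ∂_3 = (12 − 12) − 0 = 0, and there is no ∂_3, so H_2 = 0.

As a check, the Euler characteristic is 7 − 18 + 12 = 1, which agrees with 1 − 0 + 0 = 1.

Hence the Betti numbers are b_0 = 1, b_1 = 0, b_2 = 0.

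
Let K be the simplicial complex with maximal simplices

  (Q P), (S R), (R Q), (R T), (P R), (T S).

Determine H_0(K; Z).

H_0 ≅ Z.

Order the vertices as P < Q < R < S < T. Listing each simplex with vertices in this order, K has dimension 1 with simplices:

  0-simplices (5): P, Q, R, S, T
  1-simplices (6): PQ, PR, QR, RS, RT, ST

giving chain groups C_0 ≅ Z^5, C_1 ≅ Z^6.

∂_1: C_1 → C_0 sends each edge [p,q] (with p < q) to q − p.
The 5×6 boundary matrix has rank 4 and Smith normal form diag(1,1,1,1).

Now H_k = ker ∂_k / im ∂_{k+1}, so:

  H_0: rank C_0 − rank ∂_1 = 5 − 4 = 1, and the invariant factors of ∂_1 are all 1, so H_0 = Z.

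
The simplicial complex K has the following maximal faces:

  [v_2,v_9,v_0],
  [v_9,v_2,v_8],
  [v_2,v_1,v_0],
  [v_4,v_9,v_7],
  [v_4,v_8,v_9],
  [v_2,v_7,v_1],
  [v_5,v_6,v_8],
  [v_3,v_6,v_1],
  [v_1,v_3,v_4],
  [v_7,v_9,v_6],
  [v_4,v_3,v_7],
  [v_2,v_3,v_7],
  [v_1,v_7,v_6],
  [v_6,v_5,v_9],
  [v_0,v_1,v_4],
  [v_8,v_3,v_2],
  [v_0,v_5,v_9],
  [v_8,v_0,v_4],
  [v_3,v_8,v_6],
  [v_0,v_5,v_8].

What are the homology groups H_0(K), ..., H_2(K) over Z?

H_0 ≅ Z,  H_1 ≅ Z ⊕ Z/2,  H_2 = 0.

We work with the vertex ordering v_0 < v_1 < v_2 < v_3 < v_4 < v_5 < v_6 < v_7 < v_8 < v_9. The simplices of K, each written with vertices in increasing order, are:

  0-simplices (10): [v_0], [v_1], [v_2], [v_3], [v_4], [v_5], [v_6], [v_7], [v_8], [v_9]
  1-simplices (30): (30 of them)
  2-simplices (20): (20 of them)

giving chain groups C_0 ≅ Z^10, C_1 ≅ Z^30, C_2 ≅ Z^20.

∂_1: C_1 → C_0 maps an edge to its endpoints' difference, ∂[p,q] = q − p.
The resulting 10×30 matrix has rank 9, and its Smith normal form has invariant factors (1,1,1,1,1,1,1,1,1).

The boundary map ∂_2: C_2 → C_1 sends each 2-simplex [p,q,r] to [q,r] − [p,r] + [p,q]. For instance
  ∂[v_5,v_6,v_9] = [v_6,v_9] − [v_5,v_9] + [v_5,v_6],
  ∂[v_0,v_5,v_9] = [v_5,v_9] − [v_0,v_9] + [v_0,v_5].
This gives a 30×20 integer matrix of rank 20; reducing to Smith normal form yields diagonal entries (1,1,1,1,1,1,1,1,1,1,1,1,1,1,1,1,1,1,1,2).

Reading off H_k = ker ∂_k / im ∂_{k+1}:

  H_0: rank C_0 − rank ∂_1 = 10 − 9 = 1, and the invariant factors of ∂_1 are all 1, so H_0 ≅ Z.
  H_1: rank ker ∂_1 − rank ∂_2 = (30 − 9) − 20 = 1, and ∂_2 has invariant factor 2 > 1, so H_1 ≅ Z ⊕ Z/2.
  H_2: rank ker ∂_2 − rank ∂_3 = (20 − 20) − 0 = 0, and there is no ∂_3, so H_2 ≅ 0.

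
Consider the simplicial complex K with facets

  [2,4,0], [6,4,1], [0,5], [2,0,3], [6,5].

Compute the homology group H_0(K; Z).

H_0 ≅ Z.

Order the vertices as 0 < 1 < 2 < 3 < 4 < 5 < 6. Listing each simplex with vertices in this order, K has dimension 2 with simplices:

  0-simplices (7): [0], [1], [2], [3], [4], [5], [6]
  1-simplices (10): [0,2], [0,3], [0,4], [0,5], [1,4], [1,6], [2,3], [2,4], [4,6], [5,6]
  2-simplices (3): [0,2,3], [0,2,4], [1,4,6]

Hence C_0 ≅ Z^7, C_1 ≅ Z^10, C_2 ≅ Z^3.

∂_1: C_1 → C_0 is given by ∂[p,q] = [q] − [p]. For instance
  ∂[0,4] = [4] − [0].
The 7×10 boundary matrix has rank 6 and Smith normal form diag(1,1,1,1,1,1).

The boundary map ∂_2: C_2 → C_1 acts by ∂[p,q,r] = [q,r] − [p,r] + [p,q]. For instance
  ∂[0,2,3] = [2,3] − [0,3] + [0,2],
  ∂[0,2,4] = [2,4] − [0,4] + [0,2].
The 10×3 boundary matrix has rank 3 and Smith normal form diag(1,1,1).

Reading off H_k = ker ∂_k / im ∂_{k+1}:

  H_0: rank C_0 − rank ∂_1 = 7 − 6 = 1, and the invariant factors of ∂_1 are all 1, so H_0 ≅ Z.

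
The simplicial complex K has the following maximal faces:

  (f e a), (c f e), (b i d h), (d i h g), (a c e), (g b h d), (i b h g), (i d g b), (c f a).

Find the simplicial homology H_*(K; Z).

K has 9 vertices, 16 edges, 14 triangles, 5 3-simplices.
rank ∂_0 = 0, rank ∂_1 = 7 ⇒ b_0 = 9 − 0 − 7 = 2; all invariant factors of ∂_1 are 1 so no torsion. So H_0 ≅ Z^2.
rank ∂_1 = 7, rank ∂_2 = 9 ⇒ b_1 = 16 − 7 − 9 = 0; all invariant factors of ∂_2 are 1 so no torsion. So H_1 ≅ 0.
rank ∂_2 = 9, rank ∂_3 = 4 ⇒ b_2 = 14 − 9 − 4 = 1; all invariant factors of ∂_3 are 1 so no torsion. So H_2 ≅ Z.
rank ∂_3 = 4, rank ∂_4 = 0 ⇒ b_3 = 5 − 4 − 0 = 1. So H_3 ≅ Z.

H_0 ≅ Z^2,  H_1 = 0,  H_2 ≅ Z,  H_3 ≅ Z.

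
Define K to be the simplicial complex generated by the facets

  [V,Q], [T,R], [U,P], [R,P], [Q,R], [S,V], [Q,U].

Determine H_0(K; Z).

K has 7 vertices, 7 edges.
rank ∂_0 = 0, rank ∂_1 = 6 ⇒ b_0 = 7 − 0 − 6 = 1; all invariant factors of ∂_1 are 1 so no torsion. So H_0 = Z.

H_0 = Z.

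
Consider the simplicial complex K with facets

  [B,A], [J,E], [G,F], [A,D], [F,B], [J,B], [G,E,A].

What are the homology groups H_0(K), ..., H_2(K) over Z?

H_0 ≅ Z,  H_1 ≅ Z^2,  H_2 = 0.

Fix the vertex order A < B < D < E < F < G < J and write every simplex with vertices in increasing order. Then dim K = 2 and the simplices of K are:

  0-simplices (7): A, B, D, E, F, G, J
  1-simplices (9): AB, AD, AE, AG, BF, BJ, EG, EJ, FG
  2-simplices (1): AEG

giving chain groups C_0 ≅ Z^7, C_1 ≅ Z^9, C_2 ≅ Z^1.

The boundary map ∂_1: C_1 → C_0 sends each edge [p,q] (with p < q) to q − p.
As a 7×9 matrix over Z this has rank 6, with invariant factors (1,1,1,1,1,1).

The boundary map ∂_2: C_2 → C_1 sends each 2-simplex [p,q,r] to [q,r] − [p,r] + [p,q]. For instance
  ∂AEG = EG − AG + AE.
The 9×1 boundary matrix has rank 1 and Smith normal form diag(1).

Now H_k = ker ∂_k / im ∂_{k+1}, so:

  H_0: rank C_0 − rank ∂_1 = 7 − 6 = 1, and the invariant factors of ∂_1 are all 1, so H_0 ≅ Z.
  H_1: rank ker ∂_1 − rank ∂_2 = (9 − 6) − 1 = 2, and the invariant factors of ∂_2 are all 1, so H_1 ≅ Z^2.
  H_2: rank ker ∂_2 − rank ∂_3 = (1 − 1) − 0 = 0, and there is no ∂_3, so H_2 ≅ 0.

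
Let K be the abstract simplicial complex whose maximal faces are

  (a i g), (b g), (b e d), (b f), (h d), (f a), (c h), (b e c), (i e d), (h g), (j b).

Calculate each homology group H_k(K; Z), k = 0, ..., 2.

H_0 = Z,  H_1 = Z^4,  H_2 = 0.

Take the total order a < b < c < d < e < f < g < h < i < j on the vertex set. Then K (dimension 2) consists of the simplices:

  0-simplices (10): a, b, c, d, e, f, g, h, i, j
  1-simplices (17): af, ag, ai, bc, bd, be, bf, bg, bj, ce, ch, de, dh, di, ei, gh, gi
  2-simplices (4): agi, bce, bde, dei

giving chain groups C_0 ≅ Z^10, C_1 ≅ Z^17, C_2 ≅ Z^4.

Boundary ∂_1: C_1 → C_0 maps an edge to its endpoints' difference, ∂[p,q] = q − p. For instance
  ∂bd = d − b.
The 10×17 boundary matrix has rank 9 and Smith normal form diag(1,1,1,1,1,1,1,1,1).

∂_2: C_2 → C_1 maps a triangle to the signed sum of its edges. For instance
  ∂dei = ei − di + de,
  ∂bde = de − be + bd.
As a 17×4 matrix over Z this has rank 4, with invariant factors (1,1,1,1).

Now H_k = ker ∂_k / im ∂_{k+1}, so:

  H_0: rank C_0 − rank ∂_1 = 10 − 9 = 1, and the invariant factors of ∂_1 are all 1, so H_0 = Z.
  H_1: rank ker ∂_1 − rank ∂_2 = (17 − 9) − 4 = 4, and the invariant factors of ∂_2 are all 1, so H_1 = Z^4.
  H_2: rank ker ∂_2 − rank ∂_3 = (4 − 4) − 0 = 0, and there is no ∂_3, so H_2 = 0.

As a check, the Euler characteristic is 10 − 17 + 4 = -3, which agrees with 1 − 4 + 0 = -3.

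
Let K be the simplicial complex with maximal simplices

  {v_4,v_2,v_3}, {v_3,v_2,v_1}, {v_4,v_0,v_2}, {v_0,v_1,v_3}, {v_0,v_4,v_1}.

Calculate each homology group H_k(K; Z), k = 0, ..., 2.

H_0 ≅ Z,  H_1 ≅ Z,  H_2 = 0.

Order the vertices as v_0 < v_1 < v_2 < v_3 < v_4. Listing each simplex with vertices in this order, K has dimension 2 with simplices:

  0-simplices (5): [v_0], [v_1], [v_2], [v_3], [v_4]
  1-simplices (10): [v_0,v_1], [v_0,v_2], [v_0,v_3], [v_0,v_4], [v_1,v_2], [v_1,v_3], [v_1,v_4], [v_2,v_3], [v_2,v_4], [v_3,v_4]
  2-simplices (5): [v_0,v_1,v_3], [v_0,v_1,v_4], [v_0,v_2,v_4], [v_1,v_2,v_3], [v_2,v_3,v_4]

so the chain groups are C_0 ≅ Z^5, C_1 ≅ Z^10, C_2 ≅ Z^5.

∂_1: C_1 → C_0 sends each edge [p,q] (with p < q) to q − p.
The 5×10 boundary matrix has rank 4 and Smith normal form diag(1,1,1,1).

∂_2: C_2 → C_1 maps a triangle to the signed sum of its edges. For instance
  ∂[v_1,v_2,v_3] = [v_2,v_3] − [v_1,v_3] + [v_1,v_2],
  ∂[v_0,v_2,v_4] = [v_2,v_4] − [v_0,v_4] + [v_0,v_2].
This gives a 10×5 integer matrix of rank 5; reducing to Smith normal form yields diagonal entries (1,1,1,1,1).

Now H_k = ker ∂_k / im ∂_{k+1}, so:

  H_0: rank C_0 − rank ∂_1 = 5 − 4 = 1, and the invariant factors of ∂_1 are all 1, so H_0 = Z.
  H_1: rank ker ∂_1 − rank ∂_2 = (10 − 4) − 5 = 1, and the invariant factors of ∂_2 are all 1, so H_1 = Z.
  H_2: rank ker ∂_2 − rank ∂_3 = (5 − 5) − 0 = 0, and there is no ∂_3, so H_2 = 0.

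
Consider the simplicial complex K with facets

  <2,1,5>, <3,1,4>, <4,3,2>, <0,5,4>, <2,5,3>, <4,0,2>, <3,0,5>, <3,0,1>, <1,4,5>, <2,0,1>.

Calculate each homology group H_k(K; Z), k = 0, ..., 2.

We work with the vertex ordering 0 < 1 < 2 < 3 < 4 < 5. The simplices of K, each written with vertices in increasing order, are:

  0-simplices (6): [0], [1], [2], [3], [4], [5]
  1-simplices (15): [0,1], [0,2], [0,3], [0,4], [0,5], [1,2], [1,3], [1,4], [1,5], [2,3], [2,4], [2,5], [3,4], [3,5], [4,5]
  2-simplices (10): [0,1,2], [0,1,3], [0,2,4], [0,3,5], [0,4,5], [1,2,5], [1,3,4], [1,4,5], [2,3,4], [2,3,5]

giving chain groups C_0 ≅ Z^6, C_1 ≅ Z^15, C_2 ≅ Z^10.

∂_1: C_1 → C_0 sends each edge [p,q] (with p < q) to q − p. For instance
  ∂[1,3] = [3] − [1].
This gives a 6×15 integer matrix of rank 5; reducing to Smith normal form yields diagonal entries (1,1,1,1,1).

The boundary map ∂_2: C_2 → C_1 sends each 2-simplex [p,q,r] to [q,r] − [p,r] + [p,q]. For instance
  ∂[0,1,2] = [1,2] − [0,2] + [0,1],
  ∂[0,1,3] = [1,3] − [0,3] + [0,1].
The resulting 15×10 matrix has rank 10, and its Smith normal form has invariant factors (1,1,1,1,1,1,1,1,1,2).

Now H_k = ker ∂_k / im ∂_{k+1}, so:

  H_0: rank C_0 − rank ∂_1 = 6 − 5 = 1, and the invariant factors of ∂_1 are all 1, so H_0 = Z.
  H_1: rank ker ∂_1 − rank ∂_2 = (15 − 5) − 10 = 0, and ∂_2 has invariant factor 2 > 1, so H_1 = Z/2.
  H_2: rank ker ∂_2 − rank ∂_3 = (10 − 10) − 0 = 0, and there is no ∂_3, so H_2 = 0.

As a check, the Euler characteristic is 6 − 15 + 10 = 1, which agrees with 1 − 0 + 0 = 1.

H_0 ≅ Z,  H_1 ≅ Z/2,  H_2 = 0.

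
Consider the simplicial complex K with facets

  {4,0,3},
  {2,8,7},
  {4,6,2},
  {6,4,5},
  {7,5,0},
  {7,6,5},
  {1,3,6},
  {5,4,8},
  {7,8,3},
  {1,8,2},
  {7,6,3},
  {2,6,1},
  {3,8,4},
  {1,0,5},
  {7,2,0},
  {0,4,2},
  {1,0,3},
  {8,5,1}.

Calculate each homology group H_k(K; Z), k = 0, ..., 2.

Take the total order 0 < 1 < 2 < 3 < 4 < 5 < 6 < 7 < 8 on the vertex set. Then K (dimension 2) consists of the simplices:

  0-simplices (9): [0], [1], [2], [3], [4], [5], [6], [7], [8]
  1-simplices (27): (27 of them)
  2-simplices (18): [0,1,3], [0,1,5], [0,2,4], [0,2,7], [0,3,4], [0,5,7], [1,2,6], [1,2,8], [1,3,6], [1,5,8], [2,4,6], [2,7,8], [3,4,8], [3,6,7], [3,7,8], [4,5,6], [4,5,8], [5,6,7]

so the chain groups are C_0 ≅ Z^9, C_1 ≅ Z^27, C_2 ≅ Z^18.

The boundary map ∂_1: C_1 → C_0 is given by ∂[p,q] = [q] − [p]. For instance
  ∂[3,7] = [7] − [3].
This gives a 9×27 integer matrix of rank 8; reducing to Smith normal form yields diagonal entries (1,1,1,1,1,1,1,1).

The boundary map ∂_2: C_2 → C_1 sends each 2-simplex [p,q,r] to [q,r] − [p,r] + [p,q]. For instance
  ∂[0,2,7] = [2,7] − [0,7] + [0,2],
  ∂[3,7,8] = [7,8] − [3,8] + [3,7].
As a 27×18 matrix over Z this has rank 17, with invariant factors (1,1,1,1,1,1,1,1,1,1,1,1,1,1,1,1,1).

Now H_k = ker ∂_k / im ∂_{k+1}, so:

  H_0: rank C_0 − rank ∂_1 = 9 − 8 = 1, and the invariant factors of ∂_1 are all 1, so H_0 = Z.
  H_1: rank ker ∂_1 − rank ∂_2 = (27 − 8) − 17 = 2, and the invariant factors of ∂_2 are all 1, so H_1 = Z^2.
  H_2: rank ker ∂_2 − rank ∂_3 = (18 − 17) − 0 = 1, and there is no ∂_3, so H_2 = Z.

H_0 = Z,  H_1 = Z^2,  H_2 = Z.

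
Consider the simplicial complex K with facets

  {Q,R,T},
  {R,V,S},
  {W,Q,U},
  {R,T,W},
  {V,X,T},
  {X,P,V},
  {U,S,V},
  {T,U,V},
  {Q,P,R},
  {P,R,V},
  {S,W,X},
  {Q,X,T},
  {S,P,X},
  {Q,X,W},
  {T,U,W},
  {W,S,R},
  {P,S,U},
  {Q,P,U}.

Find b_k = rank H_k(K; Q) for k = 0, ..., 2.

b_0 = 1, b_1 = 1, b_2 = 0.

Fix the vertex order P < Q < R < S < T < U < V < W < X and write every simplex with vertices in increasing order. Then dim K = 2 and the simplices of K are:

  0-simplices (9): P, Q, R, S, T, U, V, W, X
  1-simplices (27): PQ, PR, PS, PU, PV, PX, QR, QT, QU, QW, QX, RS, RT, RV, RW, SU, SV, SW, SX, TU, TV, TW, TX, UV, UW, VX, WX
  2-simplices (18): PQR, PQU, PRV, PSU, PSX, PVX, QRT, QTX, QUW, QWX, RSV, RSW, RTW, SUV, SWX, TUV, TUW, TVX

so the chain groups are C_0 ≅ Z^9, C_1 ≅ Z^27, C_2 ≅ Z^18.

The boundary map ∂_1: C_1 → C_0 sends each edge [p,q] (with p < q) to q − p.
The 9×27 boundary matrix has rank 8 and Smith normal form diag(1,1,1,1,1,1,1,1).

Boundary ∂_2: C_2 → C_1 sends each 2-simplex [p,q,r] to [q,r] − [p,r] + [p,q]. For instance
  ∂RSV = SV − RV + RS,
  ∂SWX = WX − SX + SW.
The 27×18 boundary matrix has rank 18 and Smith normal form diag(1,1,1,1,1,1,1,1,1,1,1,1,1,1,1,1,1,2).

Now H_k = ker ∂_k / im ∂_{k+1}, so:

  H_0: rank C_0 − rank ∂_1 = 9 − 8 = 1, and the invariant factors of ∂_1 are all 1, so H_0 = Z.
  H_1: rank ker ∂_1 − rank ∂_2 = (27 − 8) − 18 = 1, and ∂_2 has invariant factor 2 > 1, so H_1 = Z ⊕ Z/2Z.
  H_2: rank ker ∂_2 − rank ∂_3 = (18 − 18) − 0 = 0, and there is no ∂_3, so H_2 = 0.

(K is a triangulation of the Klein bottle.)

Hence the Betti numbers are b_0 = 1, b_1 = 1, b_2 = 0.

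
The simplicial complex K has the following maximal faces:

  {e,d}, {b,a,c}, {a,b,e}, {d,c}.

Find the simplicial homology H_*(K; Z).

Order the vertices as a < b < c < d < e. Listing each simplex with vertices in this order, K has dimension 2 with simplices:

  0-simplices (5): a, b, c, d, e
  1-simplices (7): ab, ac, ae, bc, be, cd, de
  2-simplices (2): abc, abe

Hence C_0 ≅ Z^5, C_1 ≅ Z^7, C_2 ≅ Z^2.

Boundary ∂_1: C_1 → C_0 sends each edge [p,q] (with p < q) to q − p. For instance
  ∂de = e − d.
The 5×7 boundary matrix has rank 4 and Smith normal form diag(1,1,1,1).

The boundary map ∂_2: C_2 → C_1 sends each 2-simplex [p,q,r] to [q,r] − [p,r] + [p,q]. For instance
  ∂abe = be − ae + ab,
  ∂abc = bc − ac + ab.
The 7×2 boundary matrix has rank 2 and Smith normal form diag(1,1).

Now H_k = ker ∂_k / im ∂_{k+1}, so:

  H_0: rank C_0 − rank ∂_1 = 5 − 4 = 1, and the invariant factors of ∂_1 are all 1, so H_0 ≅ Z.
  H_1: rank ker ∂_1 − rank ∂_2 = (7 − 4) − 2 = 1, and the invariant factors of ∂_2 are all 1, so H_1 ≅ Z.
  H_2: rank ker ∂_2 − rank ∂_3 = (2 − 2) − 0 = 0, and there is no ∂_3, so H_2 ≅ 0.

H_0 = Z,  H_1 = Z,  H_2 = 0.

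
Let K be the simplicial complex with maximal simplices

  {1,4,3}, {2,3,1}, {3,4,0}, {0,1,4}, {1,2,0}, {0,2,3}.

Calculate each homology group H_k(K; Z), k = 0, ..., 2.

Fix the vertex order 0 < 1 < 2 < 3 < 4 and write every simplex with vertices in increasing order. Then dim K = 2 and the simplices of K are:

  0-simplices (5): [0], [1], [2], [3], [4]
  1-simplices (9): [0,1], [0,2], [0,3], [0,4], [1,2], [1,3], [1,4], [2,3], [3,4]
  2-simplices (6): [0,1,2], [0,1,4], [0,2,3], [0,3,4], [1,2,3], [1,3,4]

so the chain groups are C_0 ≅ Z^5, C_1 ≅ Z^9, C_2 ≅ Z^6.

∂_1: C_1 → C_0 is given by ∂[p,q] = [q] − [p].
This gives a 5×9 integer matrix of rank 4; reducing to Smith normal form yields diagonal entries (1,1,1,1).

The boundary map ∂_2: C_2 → C_1 sends each 2-simplex [p,q,r] to [q,r] − [p,r] + [p,q]. For instance
  ∂[1,2,3] = [2,3] − [1,3] + [1,2],
  ∂[0,3,4] = [3,4] − [0,4] + [0,3].
The resulting 9×6 matrix has rank 5, and its Smith normal form has invariant factors (1,1,1,1,1).

Reading off H_k = ker ∂_k / im ∂_{k+1}:

  H_0: rank C_0 − rank ∂_1 = 5 − 4 = 1, and the invariant factors of ∂_1 are all 1, so H_0 = Z.
  H_1: rank ker ∂_1 − rank ∂_2 = (9 − 4) − 5 = 0, and the invariant factors of ∂_2 are all 1, so H_1 = 0.
  H_2: rank ker ∂_2 − rank ∂_3 = (6 − 5) − 0 = 1, and there is no ∂_3, so H_2 = Z.

H_0 ≅ Z,  H_1 = 0,  H_2 ≅ Z.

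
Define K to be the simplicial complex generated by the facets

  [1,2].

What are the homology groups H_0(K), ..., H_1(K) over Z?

H_0 ≅ Z,  H_1 = 0.

Fix the vertex order 1 < 2 and write every simplex with vertices in increasing order. Then dim K = 1 and the simplices of K are:

  0-simplices (2): [1], [2]
  1-simplices (1): [1,2]

giving chain groups C_0 ≅ Z^2, C_1 ≅ Z^1.

Boundary ∂_1: C_1 → C_0 is given by ∂[p,q] = [q] − [p]. For instance
  ∂[1,2] = [2] − [1].
As a 2×1 matrix over Z this has rank 1, with invariant factors (1).

Computing H_k = (kernel of ∂_k) / (image of ∂_{k+1}):

  H_0: rank C_0 − rank ∂_1 = 2 − 1 = 1, and the invariant factors of ∂_1 are all 1, so H_0 = Z.
  H_1: rank ker ∂_1 − rank ∂_2 = (1 − 1) − 0 = 0, and there is no ∂_2, so H_1 = 0.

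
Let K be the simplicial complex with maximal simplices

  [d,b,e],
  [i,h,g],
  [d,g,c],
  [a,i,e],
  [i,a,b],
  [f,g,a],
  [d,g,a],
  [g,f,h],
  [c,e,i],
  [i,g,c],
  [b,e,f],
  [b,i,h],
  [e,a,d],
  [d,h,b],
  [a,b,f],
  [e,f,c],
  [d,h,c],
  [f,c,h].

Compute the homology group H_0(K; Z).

K has 9 vertices, 27 edges, 18 triangles.
rank ∂_0 = 0, rank ∂_1 = 8 ⇒ b_0 = 9 − 0 − 8 = 1; all invariant factors of ∂_1 are 1 so no torsion. So H_0 ≅ Z.

H_0 ≅ Z.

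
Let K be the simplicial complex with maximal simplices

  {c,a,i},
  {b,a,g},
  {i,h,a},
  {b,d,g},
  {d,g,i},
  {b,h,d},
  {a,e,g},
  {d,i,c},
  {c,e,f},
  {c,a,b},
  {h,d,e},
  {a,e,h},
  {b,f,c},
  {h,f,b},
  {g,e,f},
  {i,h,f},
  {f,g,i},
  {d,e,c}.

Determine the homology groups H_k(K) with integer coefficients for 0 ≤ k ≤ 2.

K has 9 vertices, 27 edges, 18 triangles.
rank ∂_0 = 0, rank ∂_1 = 8 ⇒ b_0 = 9 − 0 − 8 = 1; all invariant factors of ∂_1 are 1 so no torsion. So H_0 ≅ Z.
rank ∂_1 = 8, rank ∂_2 = 17 ⇒ b_1 = 27 − 8 − 17 = 2; all invariant factors of ∂_2 are 1 so no torsion. So H_1 ≅ Z^2.
rank ∂_2 = 17, rank ∂_3 = 0 ⇒ b_2 = 18 − 17 − 0 = 1. So H_2 ≅ Z.

H_0 ≅ Z,  H_1 ≅ Z^2,  H_2 ≅ Z.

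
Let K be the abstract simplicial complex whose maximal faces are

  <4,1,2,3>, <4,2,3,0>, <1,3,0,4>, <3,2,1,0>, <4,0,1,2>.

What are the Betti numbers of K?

b_0 = 1, b_1 = 0, b_2 = 0, b_3 = 1.

Order the vertices as 0 < 1 < 2 < 3 < 4. Listing each simplex with vertices in this order, K has dimension 3 with simplices:

  0-simplices (5): [0], [1], [2], [3], [4]
  1-simplices (10): [0,1], [0,2], [0,3], [0,4], [1,2], [1,3], [1,4], [2,3], [2,4], [3,4]
  2-simplices (10): [0,1,2], [0,1,3], [0,1,4], [0,2,3], [0,2,4], [0,3,4], [1,2,3], [1,2,4], [1,3,4], [2,3,4]
  3-simplices (5): [0,1,2,3], [0,1,2,4], [0,1,3,4], [0,2,3,4], [1,2,3,4]

so the chain groups are C_0 ≅ Z^5, C_1 ≅ Z^10, C_2 ≅ Z^10, C_3 ≅ Z^5.

∂_1: C_1 → C_0 maps an edge to its endpoints' difference, ∂[p,q] = q − p. For instance
  ∂[0,4] = [4] − [0].
As a 5×10 matrix over Z this has rank 4, with invariant factors (1,1,1,1).

The boundary map ∂_2: C_2 → C_1 maps a triangle to the signed sum of its edges. For instance
  ∂[2,3,4] = [3,4] − [2,4] + [2,3],
  ∂[1,3,4] = [3,4] − [1,4] + [1,3].
As a 10×10 matrix over Z this has rank 6, with invariant factors (1,1,1,1,1,1).

∂_3: C_3 → C_2 sends each 3-simplex σ to the alternating sum Σ_i (−1)^i (σ with its i-th vertex removed). For instance
  ∂[0,2,3,4] = [2,3,4] − [0,3,4] + [0,2,4] − [0,2,3],
  ∂[0,1,3,4] = [1,3,4] − [0,3,4] + [0,1,4] − [0,1,3].
The 10×5 boundary matrix has rank 4 and Smith normal form diag(1,1,1,1).

From H_k ≅ ker(∂_k) / im(∂_{k+1}) we obtain:

  H_0: rank C_0 − rank ∂_1 = 5 − 4 = 1, and the invariant factors of ∂_1 are all 1, so H_0 ≅ Z.
  H_1: rank ker ∂_1 − rank ∂_2 = (10 − 4) − 6 = 0, and the invariant factors of ∂_2 are all 1, so H_1 ≅ 0.
  H_2: rank ker ∂_2 − rank ∂_3 = (10 − 6) − 4 = 0, and the invariant factors of ∂_3 are all 1, so H_2 ≅ 0.
  H_3: rank ker ∂_3 − rank ∂_4 = (5 − 4) − 0 = 1, and there is no ∂_4, so H_3 ≅ Z.

As a check, the Euler characteristic is 5 − 10 + 10 − 5 = 0, which agrees with 1 − 0 + 0 − 1 = 0.
(K is a triangulation of the 3-sphere S^3.)

Hence the Betti numbers are b_0 = 1, b_1 = 0, b_2 = 0, b_3 = 1.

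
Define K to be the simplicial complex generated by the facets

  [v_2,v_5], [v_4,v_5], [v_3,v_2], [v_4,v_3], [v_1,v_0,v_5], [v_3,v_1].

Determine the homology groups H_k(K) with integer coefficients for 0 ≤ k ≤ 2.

H_0 ≅ Z,  H_1 ≅ Z^2,  H_2 = 0.

Fix the vertex order v_0 < v_1 < v_2 < v_3 < v_4 < v_5 and write every simplex with vertices in increasing order. Then dim K = 2 and the simplices of K are:

  0-simplices (6): [v_0], [v_1], [v_2], [v_3], [v_4], [v_5]
  1-simplices (8): [v_0,v_1], [v_0,v_5], [v_1,v_3], [v_1,v_5], [v_2,v_3], [v_2,v_5], [v_3,v_4], [v_4,v_5]
  2-simplices (1): [v_0,v_1,v_5]

Hence C_0 ≅ Z^6, C_1 ≅ Z^8, C_2 ≅ Z^1.

Boundary ∂_1: C_1 → C_0 is given by ∂[p,q] = [q] − [p].
The resulting 6×8 matrix has rank 5, and its Smith normal form has invariant factors (1,1,1,1,1).

The boundary map ∂_2: C_2 → C_1 maps a triangle to the signed sum of its edges. For instance
  ∂[v_0,v_1,v_5] = [v_1,v_5] − [v_0,v_5] + [v_0,v_1].
The 8×1 boundary matrix has rank 1 and Smith normal form diag(1).

From H_k ≅ ker(∂_k) / im(∂_{k+1}) we obtain:

  H_0: rank C_0 − rank ∂_1 = 6 − 5 = 1, and the invariant factors of ∂_1 are all 1, so H_0 ≅ Z.
  H_1: rank ker ∂_1 − rank ∂_2 = (8 − 5) − 1 = 2, and the invariant factors of ∂_2 are all 1, so H_1 ≅ Z^2.
  H_2: rank ker ∂_2 − rank ∂_3 = (1 − 1) − 0 = 0, and there is no ∂_3, so H_2 ≅ 0.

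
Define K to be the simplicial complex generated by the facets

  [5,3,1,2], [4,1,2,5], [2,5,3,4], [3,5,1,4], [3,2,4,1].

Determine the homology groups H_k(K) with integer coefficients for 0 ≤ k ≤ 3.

Order the vertices as 1 < 2 < 3 < 4 < 5. Listing each simplex with vertices in this order, K has dimension 3 with simplices:

  0-simplices (5): [1], [2], [3], [4], [5]
  1-simplices (10): [1,2], [1,3], [1,4], [1,5], [2,3], [2,4], [2,5], [3,4], [3,5], [4,5]
  2-simplices (10): [1,2,3], [1,2,4], [1,2,5], [1,3,4], [1,3,5], [1,4,5], [2,3,4], [2,3,5], [2,4,5], [3,4,5]
  3-simplices (5): [1,2,3,4], [1,2,3,5], [1,2,4,5], [1,3,4,5], [2,3,4,5]

giving chain groups C_0 ≅ Z^5, C_1 ≅ Z^10, C_2 ≅ Z^10, C_3 ≅ Z^5.

The boundary map ∂_1: C_1 → C_0 is given by ∂[p,q] = [q] − [p]. For instance
  ∂[2,5] = [5] − [2].
As a 5×10 matrix over Z this has rank 4, with invariant factors (1,1,1,1).

The boundary map ∂_2: C_2 → C_1 acts by ∂[p,q,r] = [q,r] − [p,r] + [p,q]. For instance
  ∂[1,2,3] = [2,3] − [1,3] + [1,2],
  ∂[1,2,5] = [2,5] − [1,5] + [1,2].
As a 10×10 matrix over Z this has rank 6, with invariant factors (1,1,1,1,1,1).

The boundary map ∂_3: C_3 → C_2 sends each 3-simplex σ to the alternating sum Σ_i (−1)^i (σ with its i-th vertex removed). For instance
  ∂[1,3,4,5] = [3,4,5] − [1,4,5] + [1,3,5] − [1,3,4],
  ∂[1,2,3,4] = [2,3,4] − [1,3,4] + [1,2,4] − [1,2,3].
The 10×5 boundary matrix has rank 4 and Smith normal form diag(1,1,1,1).

Now H_k = ker ∂_k / im ∂_{k+1}, so:

  H_0: rank C_0 − rank ∂_1 = 5 − 4 = 1, and the invariant factors of ∂_1 are all 1, so H_0 ≅ Z.
  H_1: rank ker ∂_1 − rank ∂_2 = (10 − 4) − 6 = 0, and the invariant factors of ∂_2 are all 1, so H_1 ≅ 0.
  H_2: rank ker ∂_2 − rank ∂_3 = (10 − 6) − 4 = 0, and the invariant factors of ∂_3 are all 1, so H_2 ≅ 0.
  H_3: rank ker ∂_3 − rank ∂_4 = (5 − 4) − 0 = 1, and there is no ∂_4, so H_3 ≅ Z.

H_0 ≅ Z,  H_1 = 0,  H_2 = 0,  H_3 ≅ Z.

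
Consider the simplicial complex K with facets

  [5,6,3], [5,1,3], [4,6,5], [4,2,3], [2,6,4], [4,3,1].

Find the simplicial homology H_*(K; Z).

H_0 ≅ Z,  H_1 ≅ Z,  H_2 = 0.

Fix the vertex order 1 < 2 < 3 < 4 < 5 < 6 and write every simplex with vertices in increasing order. Then dim K = 2 and the simplices of K are:

  0-simplices (6): [1], [2], [3], [4], [5], [6]
  1-simplices (12): [1,3], [1,4], [1,5], [2,3], [2,4], [2,6], [3,4], [3,5], [3,6], [4,5], [4,6], [5,6]
  2-simplices (6): [1,3,4], [1,3,5], [2,3,4], [2,4,6], [3,5,6], [4,5,6]

giving chain groups C_0 ≅ Z^6, C_1 ≅ Z^12, C_2 ≅ Z^6.

The boundary map ∂_1: C_1 → C_0 is given by ∂[p,q] = [q] − [p]. For instance
  ∂[2,6] = [6] − [2].
As a 6×12 matrix over Z this has rank 5, with invariant factors (1,1,1,1,1).

Boundary ∂_2: C_2 → C_1 sends each 2-simplex [p,q,r] to [q,r] − [p,r] + [p,q]. For instance
  ∂[2,3,4] = [3,4] − [2,4] + [2,3],
  ∂[2,4,6] = [4,6] − [2,6] + [2,4].
As a 12×6 matrix over Z this has rank 6, with invariant factors (1,1,1,1,1,1).

Reading off H_k = ker ∂_k / im ∂_{k+1}:

  H_0: rank C_0 − rank ∂_1 = 6 − 5 = 1, and the invariant factors of ∂_1 are all 1, so H_0 ≅ Z.
  H_1: rank ker ∂_1 − rank ∂_2 = (12 − 5) − 6 = 1, and the invariant factors of ∂_2 are all 1, so H_1 ≅ Z.
  H_2: rank ker ∂_2 − rank ∂_3 = (6 − 6) − 0 = 0, and there is no ∂_3, so H_2 ≅ 0.

As a check, the Euler characteristic is 6 − 12 + 6 = 0, which agrees with 1 − 1 + 0 = 0.
(K is a triangulation of the cylinder S^1 x I.)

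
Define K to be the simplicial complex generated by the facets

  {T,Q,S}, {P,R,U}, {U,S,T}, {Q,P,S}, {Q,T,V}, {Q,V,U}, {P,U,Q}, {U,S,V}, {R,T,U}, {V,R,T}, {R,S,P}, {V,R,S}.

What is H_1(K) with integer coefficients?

H_1 ≅ Z/2.

K has 7 vertices, 18 edges, 12 triangles.
rank ∂_1 = 6, rank ∂_2 = 12 ⇒ b_1 = 18 − 6 − 12 = 0; ∂_2 has invariant factor(s) [2] giving torsion. So H_1 = Z/2.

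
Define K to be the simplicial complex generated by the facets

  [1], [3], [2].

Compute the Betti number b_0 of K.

Fix the vertex order 1 < 2 < 3 and write every simplex with vertices in increasing order. Then dim K = 0 and the simplices of K are:

  0-simplices (3): [1], [2], [3]

giving chain groups C_0 ≅ Z^3.

Computing H_k = (kernel of ∂_k) / (image of ∂_{k+1}):

  H_0: rank C_0 − rank ∂_1 = 3 − 0 = 3, and there is no ∂_1, so H_0 ≅ Z^3.

(K is a triangulation of a set of 3 points.)

Hence the Betti numbers are b_0 = 3.

b_0 = 3.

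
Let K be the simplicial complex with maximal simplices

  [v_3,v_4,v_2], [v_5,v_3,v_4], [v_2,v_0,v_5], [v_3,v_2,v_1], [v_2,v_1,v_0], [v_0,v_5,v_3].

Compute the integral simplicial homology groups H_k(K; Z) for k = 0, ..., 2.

H_0 ≅ Z,  H_1 ≅ Z,  H_2 = 0.

Order the vertices as v_0 < v_1 < v_2 < v_3 < v_4 < v_5. Listing each simplex with vertices in this order, K has dimension 2 with simplices:

  0-simplices (6): [v_0], [v_1], [v_2], [v_3], [v_4], [v_5]
  1-simplices (12): [v_0,v_1], [v_0,v_2], [v_0,v_3], [v_0,v_5], [v_1,v_2], [v_1,v_3], [v_2,v_3], [v_2,v_4], [v_2,v_5], [v_3,v_4], [v_3,v_5], [v_4,v_5]
  2-simplices (6): [v_0,v_1,v_2], [v_0,v_2,v_5], [v_0,v_3,v_5], [v_1,v_2,v_3], [v_2,v_3,v_4], [v_3,v_4,v_5]

Hence C_0 ≅ Z^6, C_1 ≅ Z^12, C_2 ≅ Z^6.

∂_1: C_1 → C_0 is given by ∂[p,q] = [q] − [p]. For instance
  ∂[v_3,v_5] = [v_5] − [v_3].
This gives a 6×12 integer matrix of rank 5; reducing to Smith normal form yields diagonal entries (1,1,1,1,1).

The boundary map ∂_2: C_2 → C_1 acts by ∂[p,q,r] = [q,r] − [p,r] + [p,q]. For instance
  ∂[v_1,v_2,v_3] = [v_2,v_3] − [v_1,v_3] + [v_1,v_2],
  ∂[v_3,v_4,v_5] = [v_4,v_5] − [v_3,v_5] + [v_3,v_4].
This gives a 12×6 integer matrix of rank 6; reducing to Smith normal form yields diagonal entries (1,1,1,1,1,1).

From H_k ≅ ker(∂_k) / im(∂_{k+1}) we obtain:

  H_0: rank C_0 − rank ∂_1 = 6 − 5 = 1, and the invariant factors of ∂_1 are all 1, so H_0 ≅ Z.
  H_1: rank ker ∂_1 − rank ∂_2 = (12 − 5) − 6 = 1, and the invariant factors of ∂_2 are all 1, so H_1 ≅ Z.
  H_2: rank ker ∂_2 − rank ∂_3 = (6 − 6) − 0 = 0, and there is no ∂_3, so H_2 ≅ 0.

(K is a triangulation of the cylinder S^1 x I.)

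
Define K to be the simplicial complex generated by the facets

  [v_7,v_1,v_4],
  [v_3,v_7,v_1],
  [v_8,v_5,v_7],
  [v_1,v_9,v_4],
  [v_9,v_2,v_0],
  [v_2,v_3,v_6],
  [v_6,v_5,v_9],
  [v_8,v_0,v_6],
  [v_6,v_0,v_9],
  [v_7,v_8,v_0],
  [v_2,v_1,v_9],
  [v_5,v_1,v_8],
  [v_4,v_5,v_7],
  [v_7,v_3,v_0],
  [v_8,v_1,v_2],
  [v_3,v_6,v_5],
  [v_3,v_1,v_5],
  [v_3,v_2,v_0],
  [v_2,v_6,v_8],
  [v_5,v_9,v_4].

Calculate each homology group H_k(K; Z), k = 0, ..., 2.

K has 10 vertices, 30 edges, 20 triangles.
rank ∂_0 = 0, rank ∂_1 = 9 ⇒ b_0 = 10 − 0 − 9 = 1; all invariant factors of ∂_1 are 1 so no torsion. So H_0 = Z.
rank ∂_1 = 9, rank ∂_2 = 20 ⇒ b_1 = 30 − 9 − 20 = 1; ∂_2 has invariant factor(s) [2] giving torsion. So H_1 = Z ⊕ Z_2.
rank ∂_2 = 20, rank ∂_3 = 0 ⇒ b_2 = 20 − 20 − 0 = 0. So H_2 = 0.

H_0 ≅ Z,  H_1 ≅ Z ⊕ Z_2,  H_2 = 0.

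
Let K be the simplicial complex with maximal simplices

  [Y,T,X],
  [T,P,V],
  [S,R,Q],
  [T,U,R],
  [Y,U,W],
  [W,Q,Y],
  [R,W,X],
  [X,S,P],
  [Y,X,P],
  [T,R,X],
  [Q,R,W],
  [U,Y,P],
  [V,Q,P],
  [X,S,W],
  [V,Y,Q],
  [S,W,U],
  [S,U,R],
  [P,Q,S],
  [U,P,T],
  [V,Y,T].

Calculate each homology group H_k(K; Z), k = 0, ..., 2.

Take the total order P < Q < R < S < T < U < V < W < X < Y on the vertex set. Then K (dimension 2) consists of the simplices:

  0-simplices (10): P, Q, R, S, T, U, V, W, X, Y
  1-simplices (30): PQ, PS, PT, PU, PV, PX, PY, QR, QS, QV, QW, QY, RS, RT, RU, RW, RX, SU, SW, SX, TU, TV, TX, TY, UW, UY, VY, WX, WY, XY
  2-simplices (20): PQS, PQV, PSX, PTU, PTV, PUY, PXY, QRS, QRW, QVY, QWY, RSU, RTU, RTX, RWX, SUW, SWX, TVY, TXY, UWY

Hence C_0 ≅ Z^10, C_1 ≅ Z^30, C_2 ≅ Z^20.

Boundary ∂_1: C_1 → C_0 maps an edge to its endpoints' difference, ∂[p,q] = q − p. For instance
  ∂QS = S − Q.
As a 10×30 matrix over Z this has rank 9, with invariant factors (1,1,1,1,1,1,1,1,1).

∂_2: C_2 → C_1 maps a triangle to the signed sum of its edges. For instance
  ∂PSX = SX − PX + PS,
  ∂SWX = WX − SX + SW.
This gives a 30×20 integer matrix of rank 20; reducing to Smith normal form yields diagonal entries (1,1,1,1,1,1,1,1,1,1,1,1,1,1,1,1,1,1,1,2).

Reading off H_k = ker ∂_k / im ∂_{k+1}:

  H_0: rank C_0 − rank ∂_1 = 10 − 9 = 1, and the invariant factors of ∂_1 are all 1, so H_0 = Z.
  H_1: rank ker ∂_1 − rank ∂_2 = (30 − 9) − 20 = 1, and ∂_2 has invariant factor 2 > 1, so H_1 = Z ⊕ Z/2.
  H_2: rank ker ∂_2 − rank ∂_3 = (20 − 20) − 0 = 0, and there is no ∂_3, so H_2 = 0.

(K is a triangulation of the Klein bottle.)

H_0 ≅ Z,  H_1 ≅ Z ⊕ Z/2,  H_2 = 0.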